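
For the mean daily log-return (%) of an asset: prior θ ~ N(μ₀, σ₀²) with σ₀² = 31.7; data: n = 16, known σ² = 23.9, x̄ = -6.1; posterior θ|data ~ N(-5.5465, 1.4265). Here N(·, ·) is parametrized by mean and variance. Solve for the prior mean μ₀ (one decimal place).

The posterior mean is a precision-weighted average: μ_n = (τ₀μ₀ + τ_data·x̄)/(τ₀+τ_data), with τ₀=1/σ₀² and τ_data=n/σ².
Here τ₀ = 1/31.7 = 0.031546 and τ_data = 16/23.9 = 0.669456, so τ_n = 0.701002.
Rearranging for μ₀: μ₀ = (μ_n·τ_n − τ_data·x̄)/τ₀ = (-5.5465·0.701002 − 0.669456·-6.1) / 0.031546 = 0.195574/0.031546 ≈ 6.2.

μ₀ = 6.2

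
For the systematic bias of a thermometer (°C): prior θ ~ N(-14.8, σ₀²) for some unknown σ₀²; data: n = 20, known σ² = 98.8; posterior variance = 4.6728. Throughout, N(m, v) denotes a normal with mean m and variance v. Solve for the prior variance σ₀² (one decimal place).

σ₀² = 86.4

For the Normal–Normal model with known σ², precisions add: τ_n = τ₀ + n/σ².
So 1/σ₀² = 1/4.6728 − 20/98.8 = 0.214004 − 0.202429 = 0.011575.
Hence σ₀² = 1/0.011575 ≈ 86.4.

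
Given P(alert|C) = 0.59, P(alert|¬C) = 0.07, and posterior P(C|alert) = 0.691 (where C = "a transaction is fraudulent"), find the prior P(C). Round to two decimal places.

Bayes' rule in odds form gives O(C|E) = O(C)·[P(E|C)/P(E|¬C)], hence O(C) = O(C|E)/LR.
Posterior odds = 0.691/(1−0.691) = 2.2362. LR = 0.59/0.07 = 8.4286.
Prior odds = 2.2362/8.4286 = 0.2653, so P(C) = 0.2653/(1+0.2653) ≈ 0.21.

P(C) = 0.21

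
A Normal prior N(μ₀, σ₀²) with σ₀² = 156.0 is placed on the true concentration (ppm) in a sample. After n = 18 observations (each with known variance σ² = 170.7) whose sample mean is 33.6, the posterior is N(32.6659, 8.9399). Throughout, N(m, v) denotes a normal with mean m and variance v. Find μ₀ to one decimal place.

μ₀ = 17.3

The posterior mean is a precision-weighted average: μ_n = (τ₀μ₀ + τ_data·x̄)/(τ₀+τ_data), with τ₀=1/σ₀² and τ_data=n/σ².
Here τ₀ = 1/156.0 = 0.006410 and τ_data = 18/170.7 = 0.105448, so τ_n = 0.111858.
Rearranging for μ₀: μ₀ = (μ_n·τ_n − τ_data·x̄)/τ₀ = (32.6659·0.111858 − 0.105448·33.6) / 0.006410 = 0.110889/0.006410 ≈ 17.3.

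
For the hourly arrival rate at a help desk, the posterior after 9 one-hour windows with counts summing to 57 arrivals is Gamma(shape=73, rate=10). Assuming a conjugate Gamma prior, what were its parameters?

Gamma–Poisson conjugacy: posterior shape = α + Σxᵢ, posterior rate = β + n.
So α = 73 − 57 = 16 and β = 10 − 9 = 1.

Gamma(shape=16, rate=1)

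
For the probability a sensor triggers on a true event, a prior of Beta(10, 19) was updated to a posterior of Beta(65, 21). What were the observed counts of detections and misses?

55 detections and 2 misses

Under Beta–binomial conjugacy the posterior parameters are (a+s, b+f).
So s = 65 − 10 = 55 and f = 21 − 19 = 2.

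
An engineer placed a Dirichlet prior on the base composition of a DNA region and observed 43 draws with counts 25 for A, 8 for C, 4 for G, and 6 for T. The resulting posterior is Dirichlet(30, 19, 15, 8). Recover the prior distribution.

Dirichlet(5, 11, 11, 2)

For a Dirichlet(α) prior with multinomial counts c, the posterior is Dirichlet(α + c) componentwise.
Subtract each count from the matching posterior parameter: 30−25=5, 19−8=11, 15−4=11, 8−6=2.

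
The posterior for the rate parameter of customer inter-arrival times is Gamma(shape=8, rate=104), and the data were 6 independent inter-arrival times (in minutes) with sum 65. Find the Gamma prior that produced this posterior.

Gamma–exponential conjugacy: posterior shape = α + n, posterior rate = β + Σtᵢ.
So α = 8 − 6 = 2 and β = 104 − 65 = 39.

Gamma(shape=2, rate=39)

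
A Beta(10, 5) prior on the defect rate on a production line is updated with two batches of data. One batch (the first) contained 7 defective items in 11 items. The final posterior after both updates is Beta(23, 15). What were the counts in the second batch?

6 defective items and 6 good items

Because Beta–binomial updating is additive in the counts, the combined data contributed (α_post−α_prior, β_post−β_prior) successes and failures.
Total across both batches: 23−10=13 defective items, 15−5=10 good items.
Subtract the first batch: 13−7=6 defective items and 10−4=6 good items.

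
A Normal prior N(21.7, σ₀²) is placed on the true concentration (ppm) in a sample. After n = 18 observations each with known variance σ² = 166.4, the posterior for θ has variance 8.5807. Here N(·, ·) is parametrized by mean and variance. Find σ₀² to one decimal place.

Posterior precision equals prior precision plus data precision: 1/σ_n² = 1/σ₀² + n/σ².
So 1/σ₀² = 1/8.5807 − 18/166.4 = 0.116541 − 0.108173 = 0.008368.
Hence σ₀² = 1/0.008368 ≈ 119.5.

σ₀² = 119.5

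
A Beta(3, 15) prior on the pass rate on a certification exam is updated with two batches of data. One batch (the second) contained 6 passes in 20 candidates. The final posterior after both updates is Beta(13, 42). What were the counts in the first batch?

4 passes and 13 failures

Sequential conjugate updates are equivalent to a single update on the pooled data, so total successes = posterior α − prior α and total failures = posterior β − prior β.
Total across both batches: 13−3=10 passes, 42−15=27 failures.
Subtract the second batch: 10−6=4 passes and 27−14=13 failures.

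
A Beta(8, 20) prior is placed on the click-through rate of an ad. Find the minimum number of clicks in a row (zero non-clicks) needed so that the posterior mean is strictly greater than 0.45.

k = 9

After k clicks and 0 non-clicks the posterior is Beta(8+k, 20), with mean (8+k)/(8+20+k).
Set (8+k)/(28+k) > 0.45 and solve: k > (0.45·28 − 8)/(1 − 0.45) = 8.364.
The smallest integer exceeding 8.364 is 9.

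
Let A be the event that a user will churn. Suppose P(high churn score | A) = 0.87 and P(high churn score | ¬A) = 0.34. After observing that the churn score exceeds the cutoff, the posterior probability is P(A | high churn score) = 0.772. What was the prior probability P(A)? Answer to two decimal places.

P(A) = 0.57

In odds form, posterior odds = prior odds × likelihood ratio, so prior odds = posterior odds ÷ LR.
Posterior odds = 0.772/(1−0.772) = 3.3860. LR = 0.87/0.34 = 2.5588.
Prior odds = 3.3860/2.5588 = 1.3233, so P(A) = 1.3233/(1+1.3233) ≈ 0.57.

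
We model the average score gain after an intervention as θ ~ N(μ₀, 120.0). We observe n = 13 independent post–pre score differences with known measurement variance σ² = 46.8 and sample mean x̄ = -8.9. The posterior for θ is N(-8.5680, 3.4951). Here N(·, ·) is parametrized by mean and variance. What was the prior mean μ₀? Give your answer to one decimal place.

μ₀ = 2.5

The posterior mean is a precision-weighted average: μ_n = (τ₀μ₀ + τ_data·x̄)/(τ₀+τ_data), with τ₀=1/σ₀² and τ_data=n/σ².
Here τ₀ = 1/120.0 = 0.008333 and τ_data = 13/46.8 = 0.277778, so τ_n = 0.286111.
Rearranging for μ₀: μ₀ = (μ_n·τ_n − τ_data·x̄)/τ₀ = (-8.5680·0.286111 − 0.277778·-8.9) / 0.008333 = 0.020825/0.008333 ≈ 2.5.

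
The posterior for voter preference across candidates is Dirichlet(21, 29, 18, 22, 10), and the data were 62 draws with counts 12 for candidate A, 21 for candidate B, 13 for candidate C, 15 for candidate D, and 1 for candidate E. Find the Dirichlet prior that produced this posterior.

For a Dirichlet(α) prior with multinomial counts c, the posterior is Dirichlet(α + c) componentwise.
Subtract each count from the matching posterior parameter: 21−12=9, 29−21=8, 18−13=5, 22−15=7, 10−1=9.

Dirichlet(9, 8, 5, 7, 9)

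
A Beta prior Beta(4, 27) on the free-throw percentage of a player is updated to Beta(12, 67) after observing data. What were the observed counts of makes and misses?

Under Beta–binomial conjugacy the posterior parameters are (α+s, β+f).
So s = 12 − 4 = 8 and f = 67 − 27 = 40.

8 makes and 40 misses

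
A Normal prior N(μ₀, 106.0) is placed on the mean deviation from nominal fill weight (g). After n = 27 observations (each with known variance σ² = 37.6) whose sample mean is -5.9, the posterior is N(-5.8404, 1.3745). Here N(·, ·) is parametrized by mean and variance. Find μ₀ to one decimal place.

μ₀ = -1.3

The posterior mean is a precision-weighted average: μ_n = (τ₀μ₀ + τ_data·x̄)/(τ₀+τ_data), with τ₀=1/σ₀² and τ_data=n/σ².
Here τ₀ = 1/106.0 = 0.009434 and τ_data = 27/37.6 = 0.718085, so τ_n = 0.727519.
Rearranging for μ₀: μ₀ = (μ_n·τ_n − τ_data·x̄)/τ₀ = (-5.8404·0.727519 − 0.718085·-5.9) / 0.009434 = -0.012300/0.009434 ≈ -1.3.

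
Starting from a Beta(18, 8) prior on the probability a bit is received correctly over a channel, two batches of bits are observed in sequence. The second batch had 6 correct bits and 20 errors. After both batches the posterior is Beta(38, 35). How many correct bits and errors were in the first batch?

Because Beta–binomial updating is additive in the counts, the combined data contributed (α_post−α_prior, β_post−β_prior) successes and failures.
Total across both batches: 38−18=20 correct bits, 35−8=27 errors.
Subtract the second batch: 20−6=14 correct bits and 27−20=7 errors.

14 correct bits and 7 errors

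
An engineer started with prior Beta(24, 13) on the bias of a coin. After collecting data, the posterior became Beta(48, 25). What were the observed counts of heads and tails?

A Beta(a, b) prior with s successes and f failures in binomial data gives a Beta(a+s, b+f) posterior.
So s = 48 − 24 = 24 and f = 25 − 13 = 12.

24 heads and 12 tails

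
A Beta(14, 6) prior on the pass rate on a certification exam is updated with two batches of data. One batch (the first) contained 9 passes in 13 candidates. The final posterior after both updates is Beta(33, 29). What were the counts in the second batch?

10 passes and 19 failures

Sequential conjugate updates are equivalent to a single update on the pooled data, so total successes = posterior α − prior α and total failures = posterior β − prior β.
Total across both batches: 33−14=19 passes, 29−6=23 failures.
Subtract the first batch: 19−9=10 passes and 23−4=19 failures.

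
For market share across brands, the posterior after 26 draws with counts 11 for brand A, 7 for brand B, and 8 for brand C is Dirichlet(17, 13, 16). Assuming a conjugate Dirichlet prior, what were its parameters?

Dirichlet(6, 6, 8)

For a Dirichlet(α) prior with multinomial counts c, the posterior is Dirichlet(α + c) componentwise.
Subtract each count from the matching posterior parameter: 17−11=6, 13−7=6, 16−8=8.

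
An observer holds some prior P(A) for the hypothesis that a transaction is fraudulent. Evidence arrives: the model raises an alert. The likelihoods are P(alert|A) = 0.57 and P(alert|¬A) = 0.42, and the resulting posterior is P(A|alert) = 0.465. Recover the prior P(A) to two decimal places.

In odds form, posterior odds = prior odds × likelihood ratio, so prior odds = posterior odds ÷ LR.
Posterior odds = 0.465/(1−0.465) = 0.8692. LR = 0.57/0.42 = 1.3571.
Prior odds = 0.8692/1.3571 = 0.6405, so P(A) = 0.6405/(1+0.6405) ≈ 0.39.

P(A) = 0.39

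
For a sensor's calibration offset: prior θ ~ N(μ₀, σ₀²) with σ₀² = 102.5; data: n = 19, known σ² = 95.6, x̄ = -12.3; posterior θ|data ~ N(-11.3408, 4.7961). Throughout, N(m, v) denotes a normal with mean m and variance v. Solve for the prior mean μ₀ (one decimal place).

The posterior mean is a precision-weighted average: μ_n = (τ₀μ₀ + τ_data·x̄)/(τ₀+τ_data), with τ₀=1/σ₀² and τ_data=n/σ².
Here τ₀ = 1/102.5 = 0.009756 and τ_data = 19/95.6 = 0.198745, so τ_n = 0.208501.
Rearranging for μ₀: μ₀ = (μ_n·τ_n − τ_data·x̄)/τ₀ = (-11.3408·0.208501 − 0.198745·-12.3) / 0.009756 = 0.079995/0.009756 ≈ 8.2.

μ₀ = 8.2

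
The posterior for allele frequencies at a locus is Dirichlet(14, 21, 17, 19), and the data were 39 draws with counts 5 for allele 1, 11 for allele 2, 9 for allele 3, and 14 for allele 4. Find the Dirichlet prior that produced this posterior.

Dirichlet(9, 10, 8, 5)

For a Dirichlet(α) prior with multinomial counts c, the posterior is Dirichlet(α + c) componentwise.
Subtract each count from the matching posterior parameter: 14−5=9, 21−11=10, 17−9=8, 19−14=5.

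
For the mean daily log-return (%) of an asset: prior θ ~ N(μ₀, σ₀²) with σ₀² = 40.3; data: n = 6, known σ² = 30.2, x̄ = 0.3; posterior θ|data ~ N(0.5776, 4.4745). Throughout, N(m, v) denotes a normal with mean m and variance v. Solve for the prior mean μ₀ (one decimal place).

The posterior mean is a precision-weighted average: μ_n = (τ₀μ₀ + τ_data·x̄)/(τ₀+τ_data), with τ₀=1/σ₀² and τ_data=n/σ².
Here τ₀ = 1/40.3 = 0.024814 and τ_data = 6/30.2 = 0.198675, so τ_n = 0.223489.
Rearranging for μ₀: μ₀ = (μ_n·τ_n − τ_data·x̄)/τ₀ = (0.5776·0.223489 − 0.198675·0.3) / 0.024814 = 0.069485/0.024814 ≈ 2.8.

μ₀ = 2.8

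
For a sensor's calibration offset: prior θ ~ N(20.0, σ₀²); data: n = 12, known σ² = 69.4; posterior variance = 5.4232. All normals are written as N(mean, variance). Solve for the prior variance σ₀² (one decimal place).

For the Normal–Normal model with known σ², precisions add: τ_n = τ₀ + n/σ².
So 1/σ₀² = 1/5.4232 − 12/69.4 = 0.184393 − 0.172911 = 0.011482.
Hence σ₀² = 1/0.011482 ≈ 87.1.

σ₀² = 87.1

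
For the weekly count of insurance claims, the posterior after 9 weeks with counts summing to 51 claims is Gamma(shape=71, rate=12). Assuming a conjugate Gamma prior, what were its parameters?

Gamma(shape=20, rate=3)

Gamma–Poisson conjugacy: posterior shape = α + Σxᵢ, posterior rate = β + n.
So α = 71 − 51 = 20 and β = 12 − 9 = 3.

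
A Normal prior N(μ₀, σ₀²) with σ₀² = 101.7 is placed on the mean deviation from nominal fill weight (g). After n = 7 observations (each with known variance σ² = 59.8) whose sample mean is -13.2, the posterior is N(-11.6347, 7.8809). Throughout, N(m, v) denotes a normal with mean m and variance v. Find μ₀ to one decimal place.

The posterior mean is a precision-weighted average: μ_n = (τ₀μ₀ + τ_data·x̄)/(τ₀+τ_data), with τ₀=1/σ₀² and τ_data=n/σ².
Here τ₀ = 1/101.7 = 0.009833 and τ_data = 7/59.8 = 0.117057, so τ_n = 0.126890.
Rearranging for μ₀: μ₀ = (μ_n·τ_n − τ_data·x̄)/τ₀ = (-11.6347·0.126890 − 0.117057·-13.2) / 0.009833 = 0.068825/0.009833 ≈ 7.0.

μ₀ = 7.0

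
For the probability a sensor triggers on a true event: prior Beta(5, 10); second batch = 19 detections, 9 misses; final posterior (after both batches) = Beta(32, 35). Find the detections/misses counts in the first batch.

Because Beta–binomial updating is additive in the counts, the combined data contributed (α_post−α_prior, β_post−β_prior) successes and failures.
Total across both batches: 32−5=27 detections, 35−10=25 misses.
Subtract the second batch: 27−19=8 detections and 25−9=16 misses.

8 detections and 16 misses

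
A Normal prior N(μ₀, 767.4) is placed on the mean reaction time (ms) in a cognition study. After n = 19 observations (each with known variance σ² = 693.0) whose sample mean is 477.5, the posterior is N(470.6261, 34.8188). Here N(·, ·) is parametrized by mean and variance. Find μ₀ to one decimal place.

With known observation variance, the Normal–Normal posterior has precision τ_n = τ₀ + n/σ² and mean μ_n = (τ₀μ₀ + (n/σ²)x̄)/τ_n.
Here τ₀ = 1/767.4 = 0.001303 and τ_data = 19/693.0 = 0.027417, so τ_n = 0.028720.
Rearranging for μ₀: μ₀ = (μ_n·τ_n − τ_data·x̄)/τ₀ = (470.6261·0.028720 − 0.027417·477.5) / 0.001303 = 0.424764/0.001303 ≈ 326.0.

μ₀ = 326.0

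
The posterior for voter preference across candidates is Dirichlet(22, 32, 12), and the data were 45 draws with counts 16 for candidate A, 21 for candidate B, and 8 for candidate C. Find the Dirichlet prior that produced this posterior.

For a Dirichlet(α) prior with multinomial counts c, the posterior is Dirichlet(α + c) componentwise.
Subtract each count from the matching posterior parameter: 22−16=6, 32−21=11, 12−8=4.

Dirichlet(6, 11, 4)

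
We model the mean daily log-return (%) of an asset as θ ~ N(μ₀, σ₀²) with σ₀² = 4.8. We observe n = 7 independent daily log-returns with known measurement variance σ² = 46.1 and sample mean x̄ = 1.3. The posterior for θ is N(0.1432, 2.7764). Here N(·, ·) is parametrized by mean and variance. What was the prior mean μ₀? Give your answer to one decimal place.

With known observation variance, the Normal–Normal posterior has precision τ_n = τ₀ + n/σ² and mean μ_n = (τ₀μ₀ + (n/σ²)x̄)/τ_n.
Here τ₀ = 1/4.8 = 0.208333 and τ_data = 7/46.1 = 0.151844, so τ_n = 0.360177.
Rearranging for μ₀: μ₀ = (μ_n·τ_n − τ_data·x̄)/τ₀ = (0.1432·0.360177 − 0.151844·1.3) / 0.208333 = -0.145820/0.208333 ≈ -0.7.

μ₀ = -0.7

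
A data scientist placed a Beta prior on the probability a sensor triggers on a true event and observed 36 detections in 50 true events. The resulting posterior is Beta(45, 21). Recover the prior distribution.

Beta is conjugate to the binomial likelihood: posterior = Beta(a+s, b+f).
So a = 45 − 36 = 9 and b = 21 − 14 = 7.

Beta(9, 7)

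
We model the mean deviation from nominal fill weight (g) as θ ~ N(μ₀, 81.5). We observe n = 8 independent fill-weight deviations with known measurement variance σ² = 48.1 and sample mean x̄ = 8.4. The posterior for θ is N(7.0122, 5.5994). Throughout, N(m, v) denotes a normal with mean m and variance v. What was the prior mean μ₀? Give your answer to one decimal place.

μ₀ = -11.8

With known observation variance, the Normal–Normal posterior has precision τ_n = τ₀ + n/σ² and mean μ_n = (τ₀μ₀ + (n/σ²)x̄)/τ_n.
Here τ₀ = 1/81.5 = 0.012270 and τ_data = 8/48.1 = 0.166320, so τ_n = 0.178590.
Rearranging for μ₀: μ₀ = (μ_n·τ_n − τ_data·x̄)/τ₀ = (7.0122·0.178590 − 0.166320·8.4) / 0.012270 = -0.144779/0.012270 ≈ -11.8.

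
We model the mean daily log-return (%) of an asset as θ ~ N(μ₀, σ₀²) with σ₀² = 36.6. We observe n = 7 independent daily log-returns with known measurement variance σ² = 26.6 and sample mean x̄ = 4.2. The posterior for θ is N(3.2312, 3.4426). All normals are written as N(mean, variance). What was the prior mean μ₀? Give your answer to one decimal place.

The posterior mean is a precision-weighted average: μ_n = (τ₀μ₀ + τ_data·x̄)/(τ₀+τ_data), with τ₀=1/σ₀² and τ_data=n/σ².
Here τ₀ = 1/36.6 = 0.027322 and τ_data = 7/26.6 = 0.263158, so τ_n = 0.290480.
Rearranging for μ₀: μ₀ = (μ_n·τ_n − τ_data·x̄)/τ₀ = (3.2312·0.290480 − 0.263158·4.2) / 0.027322 = -0.166665/0.027322 ≈ -6.1.

μ₀ = -6.1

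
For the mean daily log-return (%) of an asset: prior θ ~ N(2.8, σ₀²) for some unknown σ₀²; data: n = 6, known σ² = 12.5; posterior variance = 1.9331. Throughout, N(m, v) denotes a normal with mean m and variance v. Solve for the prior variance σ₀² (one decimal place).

Posterior precision equals prior precision plus data precision: 1/σ_n² = 1/σ₀² + n/σ².
So 1/σ₀² = 1/1.9331 − 6/12.5 = 0.517304 − 0.480000 = 0.037304.
Hence σ₀² = 1/0.037304 ≈ 26.8.

σ₀² = 26.8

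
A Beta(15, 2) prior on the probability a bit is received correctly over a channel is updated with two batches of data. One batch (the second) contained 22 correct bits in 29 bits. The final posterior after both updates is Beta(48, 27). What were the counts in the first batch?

Sequential conjugate updates are equivalent to a single update on the pooled data, so total successes = posterior α − prior α and total failures = posterior β − prior β.
Total across both batches: 48−15=33 correct bits, 27−2=25 errors.
Subtract the second batch: 33−22=11 correct bits and 25−7=18 errors.

11 correct bits and 18 errors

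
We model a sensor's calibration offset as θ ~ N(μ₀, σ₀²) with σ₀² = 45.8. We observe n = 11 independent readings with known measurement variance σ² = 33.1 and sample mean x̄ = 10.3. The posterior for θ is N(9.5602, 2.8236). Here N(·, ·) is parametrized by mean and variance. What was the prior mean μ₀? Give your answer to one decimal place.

The posterior mean is a precision-weighted average: μ_n = (τ₀μ₀ + τ_data·x̄)/(τ₀+τ_data), with τ₀=1/σ₀² and τ_data=n/σ².
Here τ₀ = 1/45.8 = 0.021834 and τ_data = 11/33.1 = 0.332326, so τ_n = 0.354160.
Rearranging for μ₀: μ₀ = (μ_n·τ_n − τ_data·x̄)/τ₀ = (9.5602·0.354160 − 0.332326·10.3) / 0.021834 = -0.037117/0.021834 ≈ -1.7.

μ₀ = -1.7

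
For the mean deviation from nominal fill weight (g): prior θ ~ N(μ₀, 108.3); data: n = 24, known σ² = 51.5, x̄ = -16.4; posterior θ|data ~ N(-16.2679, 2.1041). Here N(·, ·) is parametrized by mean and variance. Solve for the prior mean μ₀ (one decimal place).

μ₀ = -9.6

With known observation variance, the Normal–Normal posterior has precision τ_n = τ₀ + n/σ² and mean μ_n = (τ₀μ₀ + (n/σ²)x̄)/τ_n.
Here τ₀ = 1/108.3 = 0.009234 and τ_data = 24/51.5 = 0.466019, so τ_n = 0.475253.
Rearranging for μ₀: μ₀ = (μ_n·τ_n − τ_data·x̄)/τ₀ = (-16.2679·0.475253 − 0.466019·-16.4) / 0.009234 = -0.088657/0.009234 ≈ -9.6.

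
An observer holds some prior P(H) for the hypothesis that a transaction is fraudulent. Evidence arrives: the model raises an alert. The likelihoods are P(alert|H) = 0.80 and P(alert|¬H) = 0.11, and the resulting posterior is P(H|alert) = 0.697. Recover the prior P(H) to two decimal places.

P(H) = 0.24

In odds form, posterior odds = prior odds × likelihood ratio, so prior odds = posterior odds ÷ LR.
Posterior odds = 0.697/(1−0.697) = 2.3003. LR = 0.80/0.11 = 7.2727.
Prior odds = 2.3003/7.2727 = 0.3163, so P(H) = 0.3163/(1+0.3163) ≈ 0.24.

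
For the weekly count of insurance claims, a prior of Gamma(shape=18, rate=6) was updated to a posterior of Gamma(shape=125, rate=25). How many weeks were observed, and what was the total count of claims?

A Gamma(α, β) prior (rate parametrization) on a Poisson rate with n observations summing to S gives posterior Gamma(α+S, β+n).
Matching: Σxᵢ = 125 − 18 = 107 and n = 25 − 6 = 19.

n = 19 weeks with total 107 claims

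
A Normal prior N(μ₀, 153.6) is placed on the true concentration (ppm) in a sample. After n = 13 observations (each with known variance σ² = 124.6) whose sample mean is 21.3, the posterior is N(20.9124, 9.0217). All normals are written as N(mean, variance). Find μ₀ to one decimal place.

μ₀ = 14.7

The posterior mean is a precision-weighted average: μ_n = (τ₀μ₀ + τ_data·x̄)/(τ₀+τ_data), with τ₀=1/σ₀² and τ_data=n/σ².
Here τ₀ = 1/153.6 = 0.006510 and τ_data = 13/124.6 = 0.104334, so τ_n = 0.110844.
Rearranging for μ₀: μ₀ = (μ_n·τ_n − τ_data·x̄)/τ₀ = (20.9124·0.110844 − 0.104334·21.3) / 0.006510 = 0.095700/0.006510 ≈ 14.7.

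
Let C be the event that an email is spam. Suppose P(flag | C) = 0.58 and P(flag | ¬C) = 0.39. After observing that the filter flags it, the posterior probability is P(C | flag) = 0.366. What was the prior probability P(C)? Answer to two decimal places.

In odds form, posterior odds = prior odds × likelihood ratio, so prior odds = posterior odds ÷ LR.
Posterior odds = 0.366/(1−0.366) = 0.5773. LR = 0.58/0.39 = 1.4872.
Prior odds = 0.5773/1.4872 = 0.3882, so P(C) = 0.3882/(1+0.3882) ≈ 0.28.

P(C) = 0.28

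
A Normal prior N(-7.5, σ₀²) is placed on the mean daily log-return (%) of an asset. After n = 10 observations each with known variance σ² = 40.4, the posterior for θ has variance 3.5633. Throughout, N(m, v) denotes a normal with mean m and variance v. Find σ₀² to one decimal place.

Posterior precision equals prior precision plus data precision: 1/σ_n² = 1/σ₀² + n/σ².
So 1/σ₀² = 1/3.5633 − 10/40.4 = 0.280639 − 0.247525 = 0.033114.
Hence σ₀² = 1/0.033114 ≈ 30.2.

σ₀² = 30.2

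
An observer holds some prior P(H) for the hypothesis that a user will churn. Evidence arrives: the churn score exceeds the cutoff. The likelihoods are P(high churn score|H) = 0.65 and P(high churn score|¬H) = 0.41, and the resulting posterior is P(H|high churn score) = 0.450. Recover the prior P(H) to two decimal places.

In odds form, posterior odds = prior odds × likelihood ratio, so prior odds = posterior odds ÷ LR.
Posterior odds = 0.450/(1−0.450) = 0.8182. LR = 0.65/0.41 = 1.5854.
Prior odds = 0.8182/1.5854 = 0.5161, so P(H) = 0.5161/(1+0.5161) ≈ 0.34.

P(H) = 0.34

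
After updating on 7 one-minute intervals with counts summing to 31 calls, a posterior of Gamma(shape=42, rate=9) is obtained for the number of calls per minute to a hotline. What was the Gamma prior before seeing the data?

A Gamma(α, β) prior (rate parametrization) on a Poisson rate with n observations summing to S gives posterior Gamma(α+S, β+n).
So α = 42 − 31 = 11 and β = 9 − 7 = 2.

Gamma(shape=11, rate=2)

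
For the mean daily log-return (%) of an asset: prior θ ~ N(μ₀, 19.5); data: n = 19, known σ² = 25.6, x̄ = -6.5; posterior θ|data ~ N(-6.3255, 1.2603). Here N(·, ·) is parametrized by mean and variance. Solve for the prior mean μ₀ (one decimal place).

μ₀ = -3.8

The posterior mean is a precision-weighted average: μ_n = (τ₀μ₀ + τ_data·x̄)/(τ₀+τ_data), with τ₀=1/σ₀² and τ_data=n/σ².
Here τ₀ = 1/19.5 = 0.051282 and τ_data = 19/25.6 = 0.742188, so τ_n = 0.793470.
Rearranging for μ₀: μ₀ = (μ_n·τ_n − τ_data·x̄)/τ₀ = (-6.3255·0.793470 − 0.742188·-6.5) / 0.051282 = -0.194872/0.051282 ≈ -3.8.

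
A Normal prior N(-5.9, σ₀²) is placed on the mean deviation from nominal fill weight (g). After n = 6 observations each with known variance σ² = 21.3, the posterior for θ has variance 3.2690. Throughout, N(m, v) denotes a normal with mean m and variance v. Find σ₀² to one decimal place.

Posterior precision equals prior precision plus data precision: 1/σ_n² = 1/σ₀² + n/σ².
So 1/σ₀² = 1/3.2690 − 6/21.3 = 0.305904 − 0.281690 = 0.024214.
Hence σ₀² = 1/0.024214 ≈ 41.3.

σ₀² = 41.3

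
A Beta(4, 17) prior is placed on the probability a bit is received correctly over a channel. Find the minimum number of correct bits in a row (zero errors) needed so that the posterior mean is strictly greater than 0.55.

After k correct bits and 0 errors the posterior is Beta(4+k, 17), with mean (4+k)/(4+17+k).
Set (4+k)/(21+k) > 0.55 and solve: k > (0.55·21 − 4)/(1 − 0.55) = 16.778.
The smallest integer exceeding 16.778 is 17.

k = 17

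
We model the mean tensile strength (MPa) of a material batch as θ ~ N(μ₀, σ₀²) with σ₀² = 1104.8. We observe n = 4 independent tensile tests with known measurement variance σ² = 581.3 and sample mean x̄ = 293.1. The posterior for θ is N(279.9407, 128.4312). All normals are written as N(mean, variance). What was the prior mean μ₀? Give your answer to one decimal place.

The posterior mean is a precision-weighted average: μ_n = (τ₀μ₀ + τ_data·x̄)/(τ₀+τ_data), with τ₀=1/σ₀² and τ_data=n/σ².
Here τ₀ = 1/1104.8 = 0.000905 and τ_data = 4/581.3 = 0.006881, so τ_n = 0.007786.
Rearranging for μ₀: μ₀ = (μ_n·τ_n − τ_data·x̄)/τ₀ = (279.9407·0.007786 − 0.006881·293.1) / 0.000905 = 0.162797/0.000905 ≈ 179.9.

μ₀ = 179.9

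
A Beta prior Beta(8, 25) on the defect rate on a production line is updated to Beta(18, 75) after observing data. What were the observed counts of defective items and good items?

Beta is conjugate to the binomial likelihood: posterior = Beta(α+s, β+f).
Match parameters: s=18−8=10, f=75−25=50.

10 defective items and 50 good items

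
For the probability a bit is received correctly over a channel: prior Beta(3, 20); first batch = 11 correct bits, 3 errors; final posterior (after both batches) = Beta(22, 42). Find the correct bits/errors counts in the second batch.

8 correct bits and 19 errors

Sequential conjugate updates are equivalent to a single update on the pooled data, so total successes = posterior α − prior α and total failures = posterior β − prior β.
Total across both batches: 22−3=19 correct bits, 42−20=22 errors.
Subtract the first batch: 19−11=8 correct bits and 22−3=19 errors.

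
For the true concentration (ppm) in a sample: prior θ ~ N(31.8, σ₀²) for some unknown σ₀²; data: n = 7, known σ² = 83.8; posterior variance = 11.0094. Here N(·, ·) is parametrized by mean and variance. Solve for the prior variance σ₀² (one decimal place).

For the Normal–Normal model with known σ², precisions add: τ_n = τ₀ + n/σ².
So 1/σ₀² = 1/11.0094 − 7/83.8 = 0.090831 − 0.083532 = 0.007299.
Hence σ₀² = 1/0.007299 ≈ 137.0.

σ₀² = 137.0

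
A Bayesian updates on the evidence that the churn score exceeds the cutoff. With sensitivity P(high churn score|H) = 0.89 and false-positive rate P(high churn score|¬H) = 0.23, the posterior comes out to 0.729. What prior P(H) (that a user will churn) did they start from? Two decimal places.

In odds form, posterior odds = prior odds × likelihood ratio, so prior odds = posterior odds ÷ LR.
Posterior odds = 0.729/(1−0.729) = 2.6900. LR = 0.89/0.23 = 3.8696.
Prior odds = 2.6900/3.8696 = 0.6952, so P(H) = 0.6952/(1+0.6952) ≈ 0.41.

P(H) = 0.41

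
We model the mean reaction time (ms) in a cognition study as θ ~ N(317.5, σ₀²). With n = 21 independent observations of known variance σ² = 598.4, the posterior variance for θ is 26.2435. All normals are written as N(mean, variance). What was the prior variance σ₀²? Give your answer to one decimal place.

σ₀² = 332.1

For the Normal–Normal model with known σ², precisions add: τ_n = τ₀ + n/σ².
So 1/σ₀² = 1/26.2435 − 21/598.4 = 0.038105 − 0.035094 = 0.003011.
Hence σ₀² = 1/0.003011 ≈ 332.1.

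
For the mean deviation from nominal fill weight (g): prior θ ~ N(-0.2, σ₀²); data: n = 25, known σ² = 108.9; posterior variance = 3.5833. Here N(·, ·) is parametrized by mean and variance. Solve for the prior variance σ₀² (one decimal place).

σ₀² = 20.2

For the Normal–Normal model with known σ², precisions add: τ_n = τ₀ + n/σ².
So 1/σ₀² = 1/3.5833 − 25/108.9 = 0.279072 − 0.229568 = 0.049504.
Hence σ₀² = 1/0.049504 ≈ 20.2.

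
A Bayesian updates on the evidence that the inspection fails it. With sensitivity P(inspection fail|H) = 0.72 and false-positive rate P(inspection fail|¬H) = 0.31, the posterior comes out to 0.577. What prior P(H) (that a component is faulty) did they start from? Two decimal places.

P(H) = 0.37

Bayes' rule in odds form gives O(H|E) = O(H)·[P(E|H)/P(E|¬H)], hence O(H) = O(H|E)/LR.
Posterior odds = 0.577/(1−0.577) = 1.3641. LR = 0.72/0.31 = 2.3226.
Prior odds = 1.3641/2.3226 = 0.5873, so P(H) = 0.5873/(1+0.5873) ≈ 0.37.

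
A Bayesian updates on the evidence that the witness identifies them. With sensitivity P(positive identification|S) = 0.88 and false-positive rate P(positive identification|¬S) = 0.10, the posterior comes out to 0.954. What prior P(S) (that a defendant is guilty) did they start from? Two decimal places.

Bayes' rule in odds form gives O(S|E) = O(S)·[P(E|S)/P(E|¬S)], hence O(S) = O(S|E)/LR.
Posterior odds = 0.954/(1−0.954) = 20.7391. LR = 0.88/0.10 = 8.8000.
Prior odds = 20.7391/8.8000 = 2.3567, so P(S) = 2.3567/(1+2.3567) ≈ 0.70.

P(S) = 0.70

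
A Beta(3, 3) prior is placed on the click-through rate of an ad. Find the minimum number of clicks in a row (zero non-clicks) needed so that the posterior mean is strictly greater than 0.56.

After k clicks and 0 non-clicks the posterior is Beta(3+k, 3), with mean (3+k)/(3+3+k).
Set (3+k)/(6+k) > 0.56 and solve: k > (0.56·6 − 3)/(1 − 0.56) = 0.818.
The smallest integer exceeding 0.818 is 1, and checking k=1: (4)/(7) = 0.5714 > 0.56.

k = 1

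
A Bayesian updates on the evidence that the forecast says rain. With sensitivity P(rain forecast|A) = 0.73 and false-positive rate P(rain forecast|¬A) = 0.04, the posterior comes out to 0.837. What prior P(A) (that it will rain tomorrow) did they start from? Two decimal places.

P(A) = 0.22

In odds form, posterior odds = prior odds × likelihood ratio, so prior odds = posterior odds ÷ LR.
Posterior odds = 0.837/(1−0.837) = 5.1350. LR = 0.73/0.04 = 18.2500.
Prior odds = 5.1350/18.2500 = 0.2814, so P(A) = 0.2814/(1+0.2814) ≈ 0.22.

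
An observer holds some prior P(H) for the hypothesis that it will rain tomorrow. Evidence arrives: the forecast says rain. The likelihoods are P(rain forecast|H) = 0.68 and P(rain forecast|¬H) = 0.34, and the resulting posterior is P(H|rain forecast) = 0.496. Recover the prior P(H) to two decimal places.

P(H) = 0.33

Bayes' rule in odds form gives O(H|E) = O(H)·[P(E|H)/P(E|¬H)], hence O(H) = O(H|E)/LR.
Posterior odds = 0.496/(1−0.496) = 0.9841. LR = 0.68/0.34 = 2.0000.
Prior odds = 0.9841/2.0000 = 0.4920, so P(H) = 0.4920/(1+0.4920) ≈ 0.33.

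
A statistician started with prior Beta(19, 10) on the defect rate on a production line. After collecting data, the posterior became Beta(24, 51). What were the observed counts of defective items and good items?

Beta is conjugate to the binomial likelihood: posterior = Beta(α+s, β+f).
Match parameters: s=24−19=5, f=51−10=41.

5 defective items and 41 good items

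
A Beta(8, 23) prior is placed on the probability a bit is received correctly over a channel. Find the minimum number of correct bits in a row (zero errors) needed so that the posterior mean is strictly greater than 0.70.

k = 46

After k correct bits and 0 errors the posterior is Beta(8+k, 23), with mean (8+k)/(8+23+k).
Set (8+k)/(31+k) > 0.70 and solve: k > (0.70·31 − 8)/(1 − 0.70) = 45.667.
The smallest integer exceeding 45.667 is 46.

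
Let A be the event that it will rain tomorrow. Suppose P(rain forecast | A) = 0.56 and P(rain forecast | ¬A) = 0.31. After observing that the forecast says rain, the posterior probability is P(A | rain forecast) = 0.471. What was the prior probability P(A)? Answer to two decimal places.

In odds form, posterior odds = prior odds × likelihood ratio, so prior odds = posterior odds ÷ LR.
Posterior odds = 0.471/(1−0.471) = 0.8904. LR = 0.56/0.31 = 1.8065.
Prior odds = 0.8904/1.8065 = 0.4929, so P(A) = 0.4929/(1+0.4929) ≈ 0.33.

P(A) = 0.33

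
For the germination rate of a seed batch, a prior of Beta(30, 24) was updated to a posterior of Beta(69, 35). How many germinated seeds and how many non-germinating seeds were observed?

39 germinated seeds and 11 non-germinating seeds

Beta is conjugate to the binomial likelihood: posterior = Beta(a+s, b+f).
So s = 69 − 30 = 39 and f = 35 − 24 = 11.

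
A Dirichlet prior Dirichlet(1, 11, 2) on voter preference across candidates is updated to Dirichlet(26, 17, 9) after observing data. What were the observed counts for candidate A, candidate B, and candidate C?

For a Dirichlet(α) prior with multinomial counts c, the posterior is Dirichlet(α + c) componentwise.
Counts are posterior − prior componentwise: 26−1=25, 17−11=6, 9−2=7.

counts (25, 6, 7)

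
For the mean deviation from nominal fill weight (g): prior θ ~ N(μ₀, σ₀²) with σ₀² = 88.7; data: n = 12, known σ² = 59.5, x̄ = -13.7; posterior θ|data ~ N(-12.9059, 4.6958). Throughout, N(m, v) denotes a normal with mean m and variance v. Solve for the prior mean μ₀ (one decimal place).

μ₀ = 1.3

The posterior mean is a precision-weighted average: μ_n = (τ₀μ₀ + τ_data·x̄)/(τ₀+τ_data), with τ₀=1/σ₀² and τ_data=n/σ².
Here τ₀ = 1/88.7 = 0.011274 and τ_data = 12/59.5 = 0.201681, so τ_n = 0.212955.
Rearranging for μ₀: μ₀ = (μ_n·τ_n − τ_data·x̄)/τ₀ = (-12.9059·0.212955 − 0.201681·-13.7) / 0.011274 = 0.014654/0.011274 ≈ 1.3.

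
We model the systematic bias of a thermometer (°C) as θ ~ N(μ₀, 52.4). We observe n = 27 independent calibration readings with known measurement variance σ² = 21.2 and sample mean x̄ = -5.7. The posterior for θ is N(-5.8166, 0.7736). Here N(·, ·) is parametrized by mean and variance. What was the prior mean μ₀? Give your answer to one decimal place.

The posterior mean is a precision-weighted average: μ_n = (τ₀μ₀ + τ_data·x̄)/(τ₀+τ_data), with τ₀=1/σ₀² and τ_data=n/σ².
Here τ₀ = 1/52.4 = 0.019084 and τ_data = 27/21.2 = 1.273585, so τ_n = 1.292669.
Rearranging for μ₀: μ₀ = (μ_n·τ_n − τ_data·x̄)/τ₀ = (-5.8166·1.292669 − 1.273585·-5.7) / 0.019084 = -0.259504/0.019084 ≈ -13.6.

μ₀ = -13.6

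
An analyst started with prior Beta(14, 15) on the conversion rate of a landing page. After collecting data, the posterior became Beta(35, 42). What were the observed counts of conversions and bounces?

Beta is conjugate to the binomial likelihood: posterior = Beta(a+s, b+f).
Match parameters: s=35−14=21, f=42−15=27.

21 conversions and 27 bounces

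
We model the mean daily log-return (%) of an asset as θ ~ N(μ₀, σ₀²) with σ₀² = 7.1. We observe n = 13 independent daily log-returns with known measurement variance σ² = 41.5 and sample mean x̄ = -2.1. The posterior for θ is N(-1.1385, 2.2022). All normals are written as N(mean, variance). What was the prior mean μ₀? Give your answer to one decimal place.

With known observation variance, the Normal–Normal posterior has precision τ_n = τ₀ + n/σ² and mean μ_n = (τ₀μ₀ + (n/σ²)x̄)/τ_n.
Here τ₀ = 1/7.1 = 0.140845 and τ_data = 13/41.5 = 0.313253, so τ_n = 0.454098.
Rearranging for μ₀: μ₀ = (μ_n·τ_n − τ_data·x̄)/τ₀ = (-1.1385·0.454098 − 0.313253·-2.1) / 0.140845 = 0.140841/0.140845 ≈ 1.0.

μ₀ = 1.0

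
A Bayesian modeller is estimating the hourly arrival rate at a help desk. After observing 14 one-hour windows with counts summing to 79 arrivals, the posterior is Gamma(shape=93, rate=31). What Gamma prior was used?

Gamma(shape=14, rate=17)

Gamma–Poisson conjugacy: posterior shape = α + Σxᵢ, posterior rate = β + n.
So α = 93 − 79 = 14 and β = 31 − 14 = 17.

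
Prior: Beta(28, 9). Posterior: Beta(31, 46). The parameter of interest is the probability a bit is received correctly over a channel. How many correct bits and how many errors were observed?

A Beta(α, β) prior with s successes and f failures in binomial data gives a Beta(α+s, β+f) posterior.
So s = 31 − 28 = 3 and f = 46 − 9 = 37.

3 correct bits and 37 errors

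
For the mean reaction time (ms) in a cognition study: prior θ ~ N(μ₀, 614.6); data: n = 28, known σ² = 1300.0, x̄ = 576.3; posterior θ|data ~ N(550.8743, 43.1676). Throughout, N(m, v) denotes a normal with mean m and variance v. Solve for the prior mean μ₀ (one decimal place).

The posterior mean is a precision-weighted average: μ_n = (τ₀μ₀ + τ_data·x̄)/(τ₀+τ_data), with τ₀=1/σ₀² and τ_data=n/σ².
Here τ₀ = 1/614.6 = 0.001627 and τ_data = 28/1300.0 = 0.021538, so τ_n = 0.023165.
Rearranging for μ₀: μ₀ = (μ_n·τ_n − τ_data·x̄)/τ₀ = (550.8743·0.023165 − 0.021538·576.3) / 0.001627 = 0.348654/0.001627 ≈ 214.3.

μ₀ = 214.3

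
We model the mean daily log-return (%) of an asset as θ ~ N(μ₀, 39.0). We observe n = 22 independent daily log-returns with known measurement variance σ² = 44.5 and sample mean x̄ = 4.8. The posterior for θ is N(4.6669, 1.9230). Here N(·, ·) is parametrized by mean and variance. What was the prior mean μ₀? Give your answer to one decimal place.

μ₀ = 2.1

The posterior mean is a precision-weighted average: μ_n = (τ₀μ₀ + τ_data·x̄)/(τ₀+τ_data), with τ₀=1/σ₀² and τ_data=n/σ².
Here τ₀ = 1/39.0 = 0.025641 and τ_data = 22/44.5 = 0.494382, so τ_n = 0.520023.
Rearranging for μ₀: μ₀ = (μ_n·τ_n − τ_data·x̄)/τ₀ = (4.6669·0.520023 − 0.494382·4.8) / 0.025641 = 0.053862/0.025641 ≈ 2.1.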